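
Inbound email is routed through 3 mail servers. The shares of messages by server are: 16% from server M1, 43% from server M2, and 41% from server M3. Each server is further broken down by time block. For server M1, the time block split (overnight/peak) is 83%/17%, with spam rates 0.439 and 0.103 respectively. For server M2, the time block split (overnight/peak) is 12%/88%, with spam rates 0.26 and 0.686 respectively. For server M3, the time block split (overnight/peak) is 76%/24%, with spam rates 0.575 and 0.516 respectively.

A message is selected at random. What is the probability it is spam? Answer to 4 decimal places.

P(S) ≈ 0.5640

P(S|M1) = 0.83·0.439 + 0.17·0.103 = 0.36437 + 0.01751 = 0.38188
P(S|M2) = 0.12·0.26 + 0.88·0.686 = 0.0312 + 0.60368 = 0.63488
P(S|M3) = 0.76·0.575 + 0.24·0.516 = 0.437 + 0.12384 = 0.56084
Then overall,
P(S) = 0.16·0.38188 + 0.43·0.63488 + 0.41·0.56084
      = 0.0611008 + 0.2729984 + 0.2299444 = 0.5640436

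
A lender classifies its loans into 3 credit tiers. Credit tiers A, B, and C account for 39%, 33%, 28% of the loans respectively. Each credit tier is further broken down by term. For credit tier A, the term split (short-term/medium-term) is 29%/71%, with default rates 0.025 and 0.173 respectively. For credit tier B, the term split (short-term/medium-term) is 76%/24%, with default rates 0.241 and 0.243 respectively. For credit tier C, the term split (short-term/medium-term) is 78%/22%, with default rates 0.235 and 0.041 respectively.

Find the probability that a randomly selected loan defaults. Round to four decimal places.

P(D) ≈ 0.1843

P(D|A) = 0.29·0.025 + 0.71·0.173 = 0.00725 + 0.12283 = 0.13008
P(D|B) = 0.76·0.241 + 0.24·0.243 = 0.18316 + 0.05832 = 0.24148
P(D|C) = 0.78·0.235 + 0.22·0.041 = 0.1833 + 0.00902 = 0.19232
By total probability over the outer partition,
P(D) = 0.39·0.13008 + 0.33·0.24148 + 0.28·0.19232
      = 0.0507312 + 0.0796884 + 0.0538496 = 0.1842692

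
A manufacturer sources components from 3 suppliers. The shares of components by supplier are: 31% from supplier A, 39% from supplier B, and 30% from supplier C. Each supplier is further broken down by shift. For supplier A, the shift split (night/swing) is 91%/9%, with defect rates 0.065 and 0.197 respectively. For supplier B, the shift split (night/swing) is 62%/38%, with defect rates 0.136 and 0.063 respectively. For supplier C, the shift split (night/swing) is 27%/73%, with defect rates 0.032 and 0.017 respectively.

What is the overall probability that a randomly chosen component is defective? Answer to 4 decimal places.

P(D|A) = 0.91·0.065 + 0.09·0.197 = 0.05915 + 0.01773 = 0.07688
P(D|B) = 0.62·0.136 + 0.38·0.063 = 0.08432 + 0.02394 = 0.10826
P(D|C) = 0.27·0.032 + 0.73·0.017 = 0.00864 + 0.01241 = 0.02105
By total probability over the outer partition,
P(D) = 0.31·0.07688 + 0.39·0.10826 + 0.3·0.02105
      = 0.0238328 + 0.0422214 + 0.006315 = 0.0723692

P(D) ≈ 0.0724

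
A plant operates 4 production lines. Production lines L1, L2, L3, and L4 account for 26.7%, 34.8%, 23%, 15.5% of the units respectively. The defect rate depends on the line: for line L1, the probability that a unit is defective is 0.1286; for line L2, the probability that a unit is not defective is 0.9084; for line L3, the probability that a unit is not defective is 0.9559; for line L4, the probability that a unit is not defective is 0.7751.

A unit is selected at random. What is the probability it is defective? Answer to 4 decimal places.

P(D|L2) = 1 − 0.9084 = 0.0916.
P(D|L3) = 1 − 0.9559 = 0.0441.
P(D|L4) = 1 − 0.7751 = 0.2249.
By the law of total probability,
P(D) = P(D|L1)·P(L1) + P(D|L2)·P(L2) + P(D|L3)·P(L3) + P(D|L4)·P(L4)
      = 0.1286·0.267 + 0.0916·0.348 + 0.0441·0.23 + 0.2249·0.155
      = 0.0343362 + 0.0318768 + 0.010143 + 0.0348595 = 0.1112155

0.1112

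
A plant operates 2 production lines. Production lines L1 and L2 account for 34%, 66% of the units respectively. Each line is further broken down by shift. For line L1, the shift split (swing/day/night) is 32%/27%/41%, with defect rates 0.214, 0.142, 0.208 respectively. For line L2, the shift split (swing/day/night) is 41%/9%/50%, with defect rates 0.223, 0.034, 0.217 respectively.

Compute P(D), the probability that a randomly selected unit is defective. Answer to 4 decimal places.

0.1993

P(D|L1) = 0.32·0.214 + 0.27·0.142 + 0.41·0.208 = 0.06848 + 0.03834 + 0.08528 = 0.1921
P(D|L2) = 0.41·0.223 + 0.09·0.034 + 0.5·0.217 = 0.09143 + 0.00306 + 0.1085 = 0.20299
Then overall,
P(D) = 0.34·0.1921 + 0.66·0.20299
      = 0.065314 + 0.1339734 = 0.1992874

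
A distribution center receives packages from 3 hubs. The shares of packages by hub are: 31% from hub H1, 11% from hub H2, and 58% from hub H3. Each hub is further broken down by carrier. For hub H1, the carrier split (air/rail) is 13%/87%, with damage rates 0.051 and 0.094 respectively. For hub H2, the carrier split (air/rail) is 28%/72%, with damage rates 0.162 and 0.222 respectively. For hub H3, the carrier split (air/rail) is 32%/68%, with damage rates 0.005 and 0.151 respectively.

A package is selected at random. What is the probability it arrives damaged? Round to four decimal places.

0.1105

P(D|H1) = 0.13·0.051 + 0.87·0.094 = 0.00663 + 0.08178 = 0.08841
P(D|H2) = 0.28·0.162 + 0.72·0.222 = 0.04536 + 0.15984 = 0.2052
P(D|H3) = 0.32·0.005 + 0.68·0.151 = 0.0016 + 0.10268 = 0.10428
Then overall,
P(D) = 0.31·0.08841 + 0.11·0.2052 + 0.58·0.10428
      = 0.0274071 + 0.022572 + 0.0604824 = 0.1104615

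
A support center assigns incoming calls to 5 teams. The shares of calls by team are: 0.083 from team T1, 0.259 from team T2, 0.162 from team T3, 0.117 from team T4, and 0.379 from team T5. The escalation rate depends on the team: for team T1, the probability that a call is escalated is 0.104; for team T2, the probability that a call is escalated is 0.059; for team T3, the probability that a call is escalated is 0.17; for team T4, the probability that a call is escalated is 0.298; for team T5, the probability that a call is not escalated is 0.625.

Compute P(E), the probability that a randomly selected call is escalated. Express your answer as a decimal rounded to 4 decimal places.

P(E|T5) = 1 − 0.625 = 0.375.
By the law of total probability,
P(E) = P(E|T1)·P(T1) + P(E|T2)·P(T2) + P(E|T3)·P(T3) + P(E|T4)·P(T4) + P(E|T5)·P(T5)
      = 0.104·0.083 + 0.059·0.259 + 0.17·0.162 + 0.298·0.117 + 0.375·0.379
      = 0.008632 + 0.015281 + 0.02754 + 0.034866 + 0.142125 = 0.228444

P(E) ≈ 0.2284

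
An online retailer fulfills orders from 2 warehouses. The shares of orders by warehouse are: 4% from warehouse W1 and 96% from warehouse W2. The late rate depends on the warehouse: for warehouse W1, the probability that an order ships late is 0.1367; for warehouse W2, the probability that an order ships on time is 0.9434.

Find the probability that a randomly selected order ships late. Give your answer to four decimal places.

0.0598

P(L|W2) = 1 − 0.9434 = 0.0566.
By the law of total probability,
P(L) = P(L|W1)·P(W1) + P(L|W2)·P(W2)
      = 0.1367·0.04 + 0.0566·0.96
      = 0.005468 + 0.054336 = 0.059804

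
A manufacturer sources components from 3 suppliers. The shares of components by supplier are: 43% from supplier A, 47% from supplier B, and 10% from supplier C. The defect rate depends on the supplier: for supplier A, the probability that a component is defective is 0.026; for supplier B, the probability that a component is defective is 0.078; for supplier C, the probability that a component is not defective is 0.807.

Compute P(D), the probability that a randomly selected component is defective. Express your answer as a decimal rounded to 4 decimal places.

P(D|C) = 1 − 0.807 = 0.193.
By the law of total probability,
P(D) = P(D|A)·P(A) + P(D|B)·P(B) + P(D|C)·P(C)
      = 0.026·0.43 + 0.078·0.47 + 0.193·0.1
      = 0.01118 + 0.03666 + 0.0193 = 0.06714

0.0671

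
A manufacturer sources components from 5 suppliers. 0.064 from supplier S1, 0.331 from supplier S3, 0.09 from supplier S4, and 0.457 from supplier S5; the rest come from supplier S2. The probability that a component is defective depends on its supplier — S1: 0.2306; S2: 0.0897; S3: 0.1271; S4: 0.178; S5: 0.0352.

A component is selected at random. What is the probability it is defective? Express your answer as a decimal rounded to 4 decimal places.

P(S2) = 1 − (0.064 + 0.331 + 0.09 + 0.457) = 0.058.
By the law of total probability,
P(D) = P(D|S1)·P(S1) + P(D|S2)·P(S2) + P(D|S3)·P(S3) + P(D|S4)·P(S4) + P(D|S5)·P(S5)
      = 0.2306·0.064 + 0.0897·0.058 + 0.1271·0.331 + 0.178·0.09 + 0.0352·0.457
      = 0.0147584 + 0.0052026 + 0.0420701 + 0.01602 + 0.0160864 = 0.0941375

P(D) ≈ 0.0941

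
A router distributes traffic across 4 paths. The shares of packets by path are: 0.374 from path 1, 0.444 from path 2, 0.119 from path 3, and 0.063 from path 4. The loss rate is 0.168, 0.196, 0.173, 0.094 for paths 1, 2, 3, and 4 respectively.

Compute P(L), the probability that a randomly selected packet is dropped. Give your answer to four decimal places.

Summing over the partition,
P(L) = P(L|1)·P(1) + P(L|2)·P(2) + P(L|3)·P(3) + P(L|4)·P(4)
      = 0.168·0.374 + 0.196·0.444 + 0.173·0.119 + 0.094·0.063
      = 0.062832 + 0.087024 + 0.020587 + 0.005922 = 0.176365

0.1764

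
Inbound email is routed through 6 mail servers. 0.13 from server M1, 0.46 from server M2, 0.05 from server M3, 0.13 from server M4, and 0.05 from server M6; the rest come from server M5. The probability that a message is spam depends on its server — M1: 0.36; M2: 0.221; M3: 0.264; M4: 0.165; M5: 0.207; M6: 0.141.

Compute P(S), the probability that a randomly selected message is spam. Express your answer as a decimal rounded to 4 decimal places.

P(S) ≈ 0.2274

P(M5) = 1 − (0.13 + 0.46 + 0.05 + 0.13 + 0.05) = 0.18.
P(S) = P(S|M1)·P(M1) + P(S|M2)·P(M2) + P(S|M3)·P(M3) + P(S|M4)·P(M4) + P(S|M5)·P(M5) + P(S|M6)·P(M6)
      = 0.36·0.13 + 0.221·0.46 + 0.264·0.05 + 0.165·0.13 + 0.207·0.18 + 0.141·0.05
      = 0.0468 + 0.10166 + 0.0132 + 0.02145 + 0.03726 + 0.00705 = 0.22742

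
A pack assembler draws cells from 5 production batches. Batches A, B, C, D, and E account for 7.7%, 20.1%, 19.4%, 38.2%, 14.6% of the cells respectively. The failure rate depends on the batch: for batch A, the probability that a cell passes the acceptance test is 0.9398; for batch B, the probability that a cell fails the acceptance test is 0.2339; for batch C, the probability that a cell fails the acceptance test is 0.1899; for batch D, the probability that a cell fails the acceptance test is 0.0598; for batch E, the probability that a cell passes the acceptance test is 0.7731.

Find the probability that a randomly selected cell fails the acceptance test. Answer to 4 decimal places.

P(F|A) = 1 − 0.9398 = 0.0602.
P(F|E) = 1 − 0.7731 = 0.2269.
P(F) = P(F|A)·P(A) + P(F|B)·P(B) + P(F|C)·P(C) + P(F|D)·P(D) + P(F|E)·P(E)
      = 0.0602·0.077 + 0.2339·0.201 + 0.1899·0.194 + 0.0598·0.382 + 0.2269·0.146
      = 0.0046354 + 0.0470139 + 0.0368406 + 0.0228436 + 0.0331274 = 0.1444609

0.1445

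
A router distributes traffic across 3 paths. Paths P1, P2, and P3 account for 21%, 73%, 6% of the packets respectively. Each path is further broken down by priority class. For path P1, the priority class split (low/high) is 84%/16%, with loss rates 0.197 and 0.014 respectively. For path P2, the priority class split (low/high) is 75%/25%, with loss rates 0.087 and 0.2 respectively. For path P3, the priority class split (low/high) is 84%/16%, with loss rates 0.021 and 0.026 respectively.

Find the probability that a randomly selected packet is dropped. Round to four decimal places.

P(L) ≈ 0.1207

P(L|P1) = 0.84·0.197 + 0.16·0.014 = 0.16548 + 0.00224 = 0.16772
P(L|P2) = 0.75·0.087 + 0.25·0.2 = 0.06525 + 0.05 = 0.11525
P(L|P3) = 0.84·0.021 + 0.16·0.026 = 0.01764 + 0.00416 = 0.0218
Then overall,
P(L) = 0.21·0.16772 + 0.73·0.11525 + 0.06·0.0218
      = 0.0352212 + 0.0841325 + 0.001308 = 0.1206617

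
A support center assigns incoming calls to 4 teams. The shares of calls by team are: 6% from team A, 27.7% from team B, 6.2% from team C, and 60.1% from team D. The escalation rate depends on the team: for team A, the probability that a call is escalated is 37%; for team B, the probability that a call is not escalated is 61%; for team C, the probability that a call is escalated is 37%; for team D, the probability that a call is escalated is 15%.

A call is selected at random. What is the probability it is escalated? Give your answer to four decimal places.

0.2433

P(E|B) = 1 − 0.61 = 0.39.
By the law of total probability,
P(E) = P(E|A)·P(A) + P(E|B)·P(B) + P(E|C)·P(C) + P(E|D)·P(D)
      = 0.37·0.06 + 0.39·0.277 + 0.37·0.062 + 0.15·0.601
      = 0.0222 + 0.10803 + 0.02294 + 0.09015 = 0.24332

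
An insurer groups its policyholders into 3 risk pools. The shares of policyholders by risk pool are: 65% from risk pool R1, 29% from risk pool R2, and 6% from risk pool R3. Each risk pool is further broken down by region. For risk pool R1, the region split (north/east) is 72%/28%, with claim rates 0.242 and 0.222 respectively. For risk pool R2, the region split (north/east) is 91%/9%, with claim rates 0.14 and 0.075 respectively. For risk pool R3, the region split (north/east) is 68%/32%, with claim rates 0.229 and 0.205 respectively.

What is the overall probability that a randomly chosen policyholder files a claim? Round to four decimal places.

P(C) ≈ 0.2058

P(C|R1) = 0.72·0.242 + 0.28·0.222 = 0.17424 + 0.06216 = 0.2364
P(C|R2) = 0.91·0.14 + 0.09·0.075 = 0.1274 + 0.00675 = 0.13415
P(C|R3) = 0.68·0.229 + 0.32·0.205 = 0.15572 + 0.0656 = 0.22132
Then overall,
P(C) = 0.65·0.2364 + 0.29·0.13415 + 0.06·0.22132
      = 0.15366 + 0.0389035 + 0.0132792 = 0.2058427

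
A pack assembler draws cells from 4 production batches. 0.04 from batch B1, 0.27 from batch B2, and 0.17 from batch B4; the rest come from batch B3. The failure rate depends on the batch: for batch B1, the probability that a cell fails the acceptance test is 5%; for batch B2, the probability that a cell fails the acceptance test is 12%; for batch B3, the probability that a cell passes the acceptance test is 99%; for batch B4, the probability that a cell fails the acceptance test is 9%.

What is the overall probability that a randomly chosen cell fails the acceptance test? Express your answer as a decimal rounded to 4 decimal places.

P(B3) = 1 − (0.04 + 0.27 + 0.17) = 0.52.
P(F|B3) = 1 − 0.99 = 0.01.
P(F) = P(F|B1)·P(B1) + P(F|B2)·P(B2) + P(F|B3)·P(B3) + P(F|B4)·P(B4)
      = 0.05·0.04 + 0.12·0.27 + 0.01·0.52 + 0.09·0.17
      = 0.002 + 0.0324 + 0.0052 + 0.0153 = 0.0549

P(F) ≈ 0.0549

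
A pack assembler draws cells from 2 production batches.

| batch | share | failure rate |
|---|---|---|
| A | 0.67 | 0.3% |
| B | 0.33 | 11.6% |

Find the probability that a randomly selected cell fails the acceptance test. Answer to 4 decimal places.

P(F) ≈ 0.0403

Summing over the partition,
P(F) = P(F|A)·P(A) + P(F|B)·P(B)
      = 0.003·0.67 + 0.116·0.33
      = 0.00201 + 0.03828 = 0.04029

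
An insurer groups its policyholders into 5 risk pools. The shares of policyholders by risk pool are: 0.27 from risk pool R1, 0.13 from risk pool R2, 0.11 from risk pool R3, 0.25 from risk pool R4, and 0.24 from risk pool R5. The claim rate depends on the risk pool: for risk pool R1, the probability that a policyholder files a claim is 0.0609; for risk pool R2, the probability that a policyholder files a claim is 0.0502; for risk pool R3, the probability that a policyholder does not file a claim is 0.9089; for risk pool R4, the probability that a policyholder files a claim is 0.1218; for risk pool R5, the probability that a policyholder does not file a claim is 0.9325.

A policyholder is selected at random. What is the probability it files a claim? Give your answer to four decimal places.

0.0796

P(C|R3) = 1 − 0.9089 = 0.0911.
P(C|R5) = 1 − 0.9325 = 0.0675.
P(C) = P(C|R1)·P(R1) + P(C|R2)·P(R2) + P(C|R3)·P(R3) + P(C|R4)·P(R4) + P(C|R5)·P(R5)
      = 0.0609·0.27 + 0.0502·0.13 + 0.0911·0.11 + 0.1218·0.25 + 0.0675·0.24
      = 0.016443 + 0.006526 + 0.010021 + 0.03045 + 0.0162 = 0.07964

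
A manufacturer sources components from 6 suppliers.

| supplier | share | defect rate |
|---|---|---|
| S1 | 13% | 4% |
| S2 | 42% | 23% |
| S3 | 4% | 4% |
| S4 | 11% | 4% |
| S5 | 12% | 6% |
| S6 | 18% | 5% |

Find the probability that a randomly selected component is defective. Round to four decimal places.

P(D) = P(D|S1)·P(S1) + P(D|S2)·P(S2) + P(D|S3)·P(S3) + P(D|S4)·P(S4) + P(D|S5)·P(S5) + P(D|S6)·P(S6)
      = 0.04·0.13 + 0.23·0.42 + 0.04·0.04 + 0.04·0.11 + 0.06·0.12 + 0.05·0.18
      = 0.0052 + 0.0966 + 0.0016 + 0.0044 + 0.0072 + 0.009 = 0.124

P(D) ≈ 0.1240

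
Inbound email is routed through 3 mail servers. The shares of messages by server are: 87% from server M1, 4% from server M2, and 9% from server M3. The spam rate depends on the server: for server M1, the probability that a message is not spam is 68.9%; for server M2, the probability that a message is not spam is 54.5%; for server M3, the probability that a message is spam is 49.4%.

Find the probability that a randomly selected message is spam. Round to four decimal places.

P(S|M1) = 1 − 0.689 = 0.311.
P(S|M2) = 1 − 0.545 = 0.455.
Summing over the partition,
P(S) = P(S|M1)·P(M1) + P(S|M2)·P(M2) + P(S|M3)·P(M3)
      = 0.311·0.87 + 0.455·0.04 + 0.494·0.09
      = 0.27057 + 0.0182 + 0.04446 = 0.33323

0.3332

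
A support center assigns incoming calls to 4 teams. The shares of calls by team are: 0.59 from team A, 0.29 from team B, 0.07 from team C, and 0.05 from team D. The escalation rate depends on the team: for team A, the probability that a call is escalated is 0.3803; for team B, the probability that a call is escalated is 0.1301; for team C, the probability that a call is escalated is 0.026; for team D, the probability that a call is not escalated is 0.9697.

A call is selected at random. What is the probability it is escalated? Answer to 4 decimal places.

P(E|D) = 1 − 0.9697 = 0.0303.
P(E) = P(E|A)·P(A) + P(E|B)·P(B) + P(E|C)·P(C) + P(E|D)·P(D)
      = 0.3803·0.59 + 0.1301·0.29 + 0.026·0.07 + 0.0303·0.05
      = 0.224377 + 0.037729 + 0.00182 + 0.001515 = 0.265441

0.2654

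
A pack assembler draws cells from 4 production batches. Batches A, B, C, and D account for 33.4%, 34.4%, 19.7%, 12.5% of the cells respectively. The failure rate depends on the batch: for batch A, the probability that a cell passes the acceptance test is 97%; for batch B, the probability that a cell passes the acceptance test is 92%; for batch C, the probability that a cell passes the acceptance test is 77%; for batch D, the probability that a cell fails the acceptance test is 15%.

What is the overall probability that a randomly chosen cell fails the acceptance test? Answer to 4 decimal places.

P(F|A) = 1 − 0.97 = 0.03.
P(F|B) = 1 − 0.92 = 0.08.
P(F|C) = 1 − 0.77 = 0.23.
Using total probability over the partition,
P(F) = P(F|A)·P(A) + P(F|B)·P(B) + P(F|C)·P(C) + P(F|D)·P(D)
      = 0.03·0.334 + 0.08·0.344 + 0.23·0.197 + 0.15·0.125
      = 0.01002 + 0.02752 + 0.04531 + 0.01875 = 0.1016

0.1016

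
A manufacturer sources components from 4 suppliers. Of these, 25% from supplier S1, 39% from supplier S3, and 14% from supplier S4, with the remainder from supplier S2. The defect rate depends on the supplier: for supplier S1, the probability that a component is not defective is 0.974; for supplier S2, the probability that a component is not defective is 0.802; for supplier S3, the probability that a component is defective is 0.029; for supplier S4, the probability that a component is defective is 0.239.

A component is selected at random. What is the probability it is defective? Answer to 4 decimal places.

P(S2) = 1 − (0.25 + 0.39 + 0.14) = 0.22.
P(D|S1) = 1 − 0.974 = 0.026.
P(D|S2) = 1 − 0.802 = 0.198.
Summing over the partition,
P(D) = P(D|S1)·P(S1) + P(D|S2)·P(S2) + P(D|S3)·P(S3) + P(D|S4)·P(S4)
      = 0.026·0.25 + 0.198·0.22 + 0.029·0.39 + 0.239·0.14
      = 0.0065 + 0.04356 + 0.01131 + 0.03346 = 0.09483

0.0948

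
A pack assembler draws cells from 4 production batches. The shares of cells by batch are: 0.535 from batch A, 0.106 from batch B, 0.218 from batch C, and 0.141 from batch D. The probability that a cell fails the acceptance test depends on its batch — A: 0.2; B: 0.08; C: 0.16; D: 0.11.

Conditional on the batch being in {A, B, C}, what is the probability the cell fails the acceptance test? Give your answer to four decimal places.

Let S = {A, B, C}.
P(S) = 0.535 + 0.106 + 0.218 = 0.859.
P(F ∩ S) = 0.2·0.535 + 0.08·0.106 + 0.16·0.218 = 0.107 + 0.00848 + 0.03488 = 0.15036.
P(F | S) = 0.15036 / 0.859 = 0.175041…

0.1750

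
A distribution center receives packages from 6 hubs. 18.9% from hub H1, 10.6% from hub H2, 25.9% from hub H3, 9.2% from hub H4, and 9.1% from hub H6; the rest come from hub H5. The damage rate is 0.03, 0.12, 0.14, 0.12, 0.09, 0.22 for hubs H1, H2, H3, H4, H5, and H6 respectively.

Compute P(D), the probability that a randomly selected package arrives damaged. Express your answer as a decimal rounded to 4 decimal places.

0.1094

P(H5) = 1 − (0.189 + 0.106 + 0.259 + 0.092 + 0.091) = 0.263.
P(D) = P(D|H1)·P(H1) + P(D|H2)·P(H2) + P(D|H3)·P(H3) + P(D|H4)·P(H4) + P(D|H5)·P(H5) + P(D|H6)·P(H6)
      = 0.03·0.189 + 0.12·0.106 + 0.14·0.259 + 0.12·0.092 + 0.09·0.263 + 0.22·0.091
      = 0.00567 + 0.01272 + 0.03626 + 0.01104 + 0.02367 + 0.02002 = 0.10938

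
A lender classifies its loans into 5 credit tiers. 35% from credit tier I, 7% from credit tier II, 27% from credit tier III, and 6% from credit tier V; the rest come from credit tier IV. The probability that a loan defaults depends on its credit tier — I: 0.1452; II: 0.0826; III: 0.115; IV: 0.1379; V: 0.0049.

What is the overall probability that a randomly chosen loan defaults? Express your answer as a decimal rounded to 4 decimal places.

P(D) ≈ 0.1224

P(IV) = 1 − (0.35 + 0.07 + 0.27 + 0.06) = 0.25.
P(D) = P(D|I)·P(I) + P(D|II)·P(II) + P(D|III)·P(III) + P(D|IV)·P(IV) + P(D|V)·P(V)
      = 0.1452·0.35 + 0.0826·0.07 + 0.115·0.27 + 0.1379·0.25 + 0.0049·0.06
      = 0.05082 + 0.005782 + 0.03105 + 0.034475 + 0.000294 = 0.122421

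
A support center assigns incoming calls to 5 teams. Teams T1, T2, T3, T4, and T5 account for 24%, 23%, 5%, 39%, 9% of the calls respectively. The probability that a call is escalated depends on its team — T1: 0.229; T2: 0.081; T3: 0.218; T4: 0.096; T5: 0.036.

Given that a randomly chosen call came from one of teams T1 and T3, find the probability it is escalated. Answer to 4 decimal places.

0.2271

Let S = {T1, T3}.
P(S) = 0.24 + 0.05 = 0.29.
P(E ∩ S) = 0.229·0.24 + 0.218·0.05 = 0.05496 + 0.0109 = 0.06586.
P(E | S) = 0.06586 / 0.29 = 0.227103…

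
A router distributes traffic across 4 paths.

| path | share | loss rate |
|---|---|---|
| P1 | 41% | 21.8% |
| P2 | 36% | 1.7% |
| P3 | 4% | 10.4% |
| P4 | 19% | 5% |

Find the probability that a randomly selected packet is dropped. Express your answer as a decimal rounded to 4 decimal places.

P(L) = P(L|P1)·P(P1) + P(L|P2)·P(P2) + P(L|P3)·P(P3) + P(L|P4)·P(P4)
      = 0.218·0.41 + 0.017·0.36 + 0.104·0.04 + 0.05·0.19
      = 0.08938 + 0.00612 + 0.00416 + 0.0095 = 0.10916

P(L) ≈ 0.1092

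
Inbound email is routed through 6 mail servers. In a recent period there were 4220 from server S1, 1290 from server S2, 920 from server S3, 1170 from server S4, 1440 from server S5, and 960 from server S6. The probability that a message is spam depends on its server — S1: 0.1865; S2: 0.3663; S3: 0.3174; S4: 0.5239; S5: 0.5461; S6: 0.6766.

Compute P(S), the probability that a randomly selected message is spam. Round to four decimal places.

Total: 4220 + 1290 + 920 + 1170 + 1440 + 960 = 10000.
P(S1) = 4220/10000 = 0.422. P(S2) = 1290/10000 = 0.129. P(S3) = 920/10000 = 0.092. P(S4) = 1170/10000 = 0.117. P(S5) = 1440/10000 = 0.144. P(S6) = 960/10000 = 0.096.
P(S) = P(S|S1)·P(S1) + P(S|S2)·P(S2) + P(S|S3)·P(S3) + P(S|S4)·P(S4) + P(S|S5)·P(S5) + P(S|S6)·P(S6)
      = 0.1865·0.422 + 0.3663·0.129 + 0.3174·0.092 + 0.5239·0.117 + 0.5461·0.144 + 0.6766·0.096
      = 0.078703 + 0.0472527 + 0.0292008 + 0.0612963 + 0.0786384 + 0.0649536 = 0.3600448

P(S) ≈ 0.3600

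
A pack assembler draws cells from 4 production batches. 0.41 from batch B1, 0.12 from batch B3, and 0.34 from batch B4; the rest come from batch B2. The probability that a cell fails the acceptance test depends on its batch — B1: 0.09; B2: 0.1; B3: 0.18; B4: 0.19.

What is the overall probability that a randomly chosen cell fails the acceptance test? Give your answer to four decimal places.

0.1361

P(B2) = 1 − (0.41 + 0.12 + 0.34) = 0.13.
P(F) = P(F|B1)·P(B1) + P(F|B2)·P(B2) + P(F|B3)·P(B3) + P(F|B4)·P(B4)
      = 0.09·0.41 + 0.1·0.13 + 0.18·0.12 + 0.19·0.34
      = 0.0369 + 0.013 + 0.0216 + 0.0646 = 0.1361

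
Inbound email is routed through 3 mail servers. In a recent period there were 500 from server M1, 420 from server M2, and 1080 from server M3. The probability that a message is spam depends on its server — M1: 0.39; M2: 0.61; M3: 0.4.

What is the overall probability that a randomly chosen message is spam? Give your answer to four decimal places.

Total: 500 + 420 + 1080 = 2000.
P(M1) = 500/2000 = 0.25. P(M2) = 420/2000 = 0.21. P(M3) = 1080/2000 = 0.54.
P(S) = P(S|M1)·P(M1) + P(S|M2)·P(M2) + P(S|M3)·P(M3)
      = 0.39·0.25 + 0.61·0.21 + 0.4·0.54
      = 0.0975 + 0.1281 + 0.216 = 0.4416

P(S) ≈ 0.4416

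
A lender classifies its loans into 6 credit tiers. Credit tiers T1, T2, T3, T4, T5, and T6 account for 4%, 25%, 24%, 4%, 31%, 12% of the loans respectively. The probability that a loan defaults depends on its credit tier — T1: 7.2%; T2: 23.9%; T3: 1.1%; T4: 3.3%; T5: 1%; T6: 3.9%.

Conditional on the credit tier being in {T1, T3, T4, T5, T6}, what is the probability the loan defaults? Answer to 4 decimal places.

Let S = {T1, T3, T4, T5, T6}.
P(S) = 0.04 + 0.24 + 0.04 + 0.31 + 0.12 = 0.75.
P(D ∩ S) = 0.072·0.04 + 0.011·0.24 + 0.033·0.04 + 0.01·0.31 + 0.039·0.12 = 0.00288 + 0.00264 + 0.00132 + 0.0031 + 0.00468 = 0.01462.
P(D | S) = 0.01462 / 0.75 = 0.019493…

P(D|S) ≈ 0.0195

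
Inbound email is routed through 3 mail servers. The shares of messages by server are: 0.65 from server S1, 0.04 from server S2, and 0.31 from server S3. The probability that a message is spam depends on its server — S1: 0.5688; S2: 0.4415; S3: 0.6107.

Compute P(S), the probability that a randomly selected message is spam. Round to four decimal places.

P(S) = P(S|S1)·P(S1) + P(S|S2)·P(S2) + P(S|S3)·P(S3)
      = 0.5688·0.65 + 0.4415·0.04 + 0.6107·0.31
      = 0.36972 + 0.01766 + 0.189317 = 0.576697

0.5767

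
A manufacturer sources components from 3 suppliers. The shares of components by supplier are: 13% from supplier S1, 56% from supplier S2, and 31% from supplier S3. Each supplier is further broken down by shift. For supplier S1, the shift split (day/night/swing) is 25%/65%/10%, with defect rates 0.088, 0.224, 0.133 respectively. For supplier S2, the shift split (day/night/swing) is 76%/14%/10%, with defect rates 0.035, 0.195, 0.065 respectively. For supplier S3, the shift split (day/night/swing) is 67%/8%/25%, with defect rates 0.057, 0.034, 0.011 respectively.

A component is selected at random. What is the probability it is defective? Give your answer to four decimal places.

P(D|S1) = 0.25·0.088 + 0.65·0.224 + 0.1·0.133 = 0.022 + 0.1456 + 0.0133 = 0.1809
P(D|S2) = 0.76·0.035 + 0.14·0.195 + 0.1·0.065 = 0.0266 + 0.0273 + 0.0065 = 0.0604
P(D|S3) = 0.67·0.057 + 0.08·0.034 + 0.25·0.011 = 0.03819 + 0.00272 + 0.00275 = 0.04366
By total probability over the outer partition,
P(D) = 0.13·0.1809 + 0.56·0.0604 + 0.31·0.04366
      = 0.023517 + 0.033824 + 0.0135346 = 0.0708756

P(D) ≈ 0.0709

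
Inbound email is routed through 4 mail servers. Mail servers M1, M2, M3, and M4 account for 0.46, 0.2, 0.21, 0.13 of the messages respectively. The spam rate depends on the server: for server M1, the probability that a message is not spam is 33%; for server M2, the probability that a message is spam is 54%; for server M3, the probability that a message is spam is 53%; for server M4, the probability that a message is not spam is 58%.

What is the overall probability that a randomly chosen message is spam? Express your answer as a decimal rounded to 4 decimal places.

P(S) ≈ 0.5821

P(S|M1) = 1 − 0.33 = 0.67.
P(S|M4) = 1 − 0.58 = 0.42.
P(S) = P(S|M1)·P(M1) + P(S|M2)·P(M2) + P(S|M3)·P(M3) + P(S|M4)·P(M4)
      = 0.67·0.46 + 0.54·0.2 + 0.53·0.21 + 0.42·0.13
      = 0.3082 + 0.108 + 0.1113 + 0.0546 = 0.5821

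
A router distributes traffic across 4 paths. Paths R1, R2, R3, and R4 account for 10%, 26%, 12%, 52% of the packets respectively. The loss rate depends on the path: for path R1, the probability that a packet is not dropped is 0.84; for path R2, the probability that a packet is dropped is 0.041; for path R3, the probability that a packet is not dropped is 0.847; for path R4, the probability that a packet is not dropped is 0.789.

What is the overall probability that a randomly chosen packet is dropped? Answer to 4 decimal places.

P(L|R1) = 1 − 0.84 = 0.16.
P(L|R3) = 1 − 0.847 = 0.153.
P(L|R4) = 1 − 0.789 = 0.211.
P(L) = P(L|R1)·P(R1) + P(L|R2)·P(R2) + P(L|R3)·P(R3) + P(L|R4)·P(R4)
      = 0.16·0.1 + 0.041·0.26 + 0.153·0.12 + 0.211·0.52
      = 0.016 + 0.01066 + 0.01836 + 0.10972 = 0.15474

0.1547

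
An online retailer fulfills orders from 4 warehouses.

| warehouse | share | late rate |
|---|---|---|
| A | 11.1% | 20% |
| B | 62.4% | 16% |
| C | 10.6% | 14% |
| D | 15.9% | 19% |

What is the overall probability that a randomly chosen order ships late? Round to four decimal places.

P(L) ≈ 0.1671

Using total probability over the partition,
P(L) = P(L|A)·P(A) + P(L|B)·P(B) + P(L|C)·P(C) + P(L|D)·P(D)
      = 0.2·0.111 + 0.16·0.624 + 0.14·0.106 + 0.19·0.159
      = 0.0222 + 0.09984 + 0.01484 + 0.03021 = 0.16709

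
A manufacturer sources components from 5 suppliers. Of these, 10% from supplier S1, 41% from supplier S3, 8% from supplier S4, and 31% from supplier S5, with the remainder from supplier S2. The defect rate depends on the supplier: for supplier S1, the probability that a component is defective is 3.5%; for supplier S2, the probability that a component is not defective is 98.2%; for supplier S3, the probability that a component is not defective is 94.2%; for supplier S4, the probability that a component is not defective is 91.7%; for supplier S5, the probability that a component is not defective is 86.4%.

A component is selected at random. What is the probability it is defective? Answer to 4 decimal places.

P(D) ≈ 0.0779

P(S2) = 1 − (0.1 + 0.41 + 0.08 + 0.31) = 0.1.
P(D|S2) = 1 − 0.982 = 0.018.
P(D|S3) = 1 − 0.942 = 0.058.
P(D|S4) = 1 − 0.917 = 0.083.
P(D|S5) = 1 − 0.864 = 0.136.
Using total probability over the partition,
P(D) = P(D|S1)·P(S1) + P(D|S2)·P(S2) + P(D|S3)·P(S3) + P(D|S4)·P(S4) + P(D|S5)·P(S5)
      = 0.035·0.1 + 0.018·0.1 + 0.058·0.41 + 0.083·0.08 + 0.136·0.31
      = 0.0035 + 0.0018 + 0.02378 + 0.00664 + 0.04216 = 0.07788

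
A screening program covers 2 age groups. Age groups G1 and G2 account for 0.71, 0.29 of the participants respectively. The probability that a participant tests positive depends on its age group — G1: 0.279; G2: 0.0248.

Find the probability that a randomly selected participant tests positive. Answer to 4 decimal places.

P(T) ≈ 0.2053

Using total probability over the partition,
P(T) = P(T|G1)·P(G1) + P(T|G2)·P(G2)
      = 0.279·0.71 + 0.0248·0.29
      = 0.19809 + 0.007192 = 0.205282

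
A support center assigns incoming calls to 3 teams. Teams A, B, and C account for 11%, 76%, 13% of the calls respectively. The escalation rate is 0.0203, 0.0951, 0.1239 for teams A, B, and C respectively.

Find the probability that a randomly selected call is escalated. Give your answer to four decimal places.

P(E) ≈ 0.0906

Using total probability over the partition,
P(E) = P(E|A)·P(A) + P(E|B)·P(B) + P(E|C)·P(C)
      = 0.0203·0.11 + 0.0951·0.76 + 0.1239·0.13
      = 0.002233 + 0.072276 + 0.016107 = 0.090616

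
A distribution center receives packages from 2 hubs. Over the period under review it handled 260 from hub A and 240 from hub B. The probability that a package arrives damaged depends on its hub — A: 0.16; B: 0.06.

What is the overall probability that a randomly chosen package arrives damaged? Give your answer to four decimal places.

P(D) ≈ 0.1120

Total: 260 + 240 = 500.
P(A) = 260/500 = 0.52. P(B) = 240/500 = 0.48.
By the law of total probability,
P(D) = P(D|A)·P(A) + P(D|B)·P(B)
      = 0.16·0.52 + 0.06·0.48
      = 0.0832 + 0.0288 = 0.112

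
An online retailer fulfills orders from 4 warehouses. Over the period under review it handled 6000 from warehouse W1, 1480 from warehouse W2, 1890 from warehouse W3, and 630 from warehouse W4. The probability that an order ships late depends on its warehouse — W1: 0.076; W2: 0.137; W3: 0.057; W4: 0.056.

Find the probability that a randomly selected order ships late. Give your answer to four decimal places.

0.0802

Total: 6000 + 1480 + 1890 + 630 = 10000.
P(W1) = 6000/10000 = 0.6. P(W2) = 1480/10000 = 0.148. P(W3) = 1890/10000 = 0.189. P(W4) = 630/10000 = 0.063.
By the law of total probability,
P(L) = P(L|W1)·P(W1) + P(L|W2)·P(W2) + P(L|W3)·P(W3) + P(L|W4)·P(W4)
      = 0.076·0.6 + 0.137·0.148 + 0.057·0.189 + 0.056·0.063
      = 0.0456 + 0.020276 + 0.010773 + 0.003528 = 0.080177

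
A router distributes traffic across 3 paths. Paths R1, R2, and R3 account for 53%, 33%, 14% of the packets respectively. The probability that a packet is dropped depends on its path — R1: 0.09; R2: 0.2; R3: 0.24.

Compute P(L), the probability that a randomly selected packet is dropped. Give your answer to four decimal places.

P(L) ≈ 0.1473

Using total probability over the partition,
P(L) = P(L|R1)·P(R1) + P(L|R2)·P(R2) + P(L|R3)·P(R3)
      = 0.09·0.53 + 0.2·0.33 + 0.24·0.14
      = 0.0477 + 0.066 + 0.0336 = 0.1473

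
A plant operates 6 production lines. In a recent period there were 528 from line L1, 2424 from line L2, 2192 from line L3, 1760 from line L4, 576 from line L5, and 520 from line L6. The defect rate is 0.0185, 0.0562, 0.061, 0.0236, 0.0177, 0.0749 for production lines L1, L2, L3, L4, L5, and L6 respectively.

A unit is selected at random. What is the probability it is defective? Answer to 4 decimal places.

Total: 528 + 2424 + 2192 + 1760 + 576 + 520 = 8000.
P(L1) = 528/8000 = 0.066. P(L2) = 2424/8000 = 0.303. P(L3) = 2192/8000 = 0.274. P(L4) = 1760/8000 = 0.22. P(L5) = 576/8000 = 0.072. P(L6) = 520/8000 = 0.065.
Summing over the partition,
P(D) = P(D|L1)·P(L1) + P(D|L2)·P(L2) + P(D|L3)·P(L3) + P(D|L4)·P(L4) + P(D|L5)·P(L5) + P(D|L6)·P(L6)
      = 0.0185·0.066 + 0.0562·0.303 + 0.061·0.274 + 0.0236·0.22 + 0.0177·0.072 + 0.0749·0.065
      = 0.001221 + 0.0170286 + 0.016714 + 0.005192 + 0.0012744 + 0.0048685 = 0.0462985

0.0463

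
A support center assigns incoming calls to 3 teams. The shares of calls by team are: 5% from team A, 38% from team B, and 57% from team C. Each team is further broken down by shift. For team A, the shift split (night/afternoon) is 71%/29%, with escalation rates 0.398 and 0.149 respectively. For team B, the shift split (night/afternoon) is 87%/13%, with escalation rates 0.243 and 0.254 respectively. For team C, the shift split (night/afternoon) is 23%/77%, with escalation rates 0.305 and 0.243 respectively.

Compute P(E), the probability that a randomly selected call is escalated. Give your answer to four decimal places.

P(E) ≈ 0.2558

P(E|A) = 0.71·0.398 + 0.29·0.149 = 0.28258 + 0.04321 = 0.32579
P(E|B) = 0.87·0.243 + 0.13·0.254 = 0.21141 + 0.03302 = 0.24443
P(E|C) = 0.23·0.305 + 0.77·0.243 = 0.07015 + 0.18711 = 0.25726
By total probability over the outer partition,
P(E) = 0.05·0.32579 + 0.38·0.24443 + 0.57·0.25726
      = 0.0162895 + 0.0928834 + 0.1466382 = 0.2558111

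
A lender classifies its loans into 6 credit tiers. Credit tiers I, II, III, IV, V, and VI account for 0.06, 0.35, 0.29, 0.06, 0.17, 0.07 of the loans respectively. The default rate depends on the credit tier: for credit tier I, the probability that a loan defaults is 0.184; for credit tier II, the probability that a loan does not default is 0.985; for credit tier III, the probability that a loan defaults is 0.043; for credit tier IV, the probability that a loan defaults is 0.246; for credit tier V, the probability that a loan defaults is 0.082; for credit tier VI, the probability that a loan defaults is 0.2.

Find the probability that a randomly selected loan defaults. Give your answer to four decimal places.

P(D|II) = 1 − 0.985 = 0.015.
Summing over the partition,
P(D) = P(D|I)·P(I) + P(D|II)·P(II) + P(D|III)·P(III) + P(D|IV)·P(IV) + P(D|V)·P(V) + P(D|VI)·P(VI)
      = 0.184·0.06 + 0.015·0.35 + 0.043·0.29 + 0.246·0.06 + 0.082·0.17 + 0.2·0.07
      = 0.01104 + 0.00525 + 0.01247 + 0.01476 + 0.01394 + 0.014 = 0.07146

0.0715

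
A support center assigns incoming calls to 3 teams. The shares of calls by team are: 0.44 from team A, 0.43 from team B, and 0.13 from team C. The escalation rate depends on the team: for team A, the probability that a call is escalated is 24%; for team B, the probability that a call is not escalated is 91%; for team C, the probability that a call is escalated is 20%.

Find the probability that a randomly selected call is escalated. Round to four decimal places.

0.1703

P(E|B) = 1 − 0.91 = 0.09.
P(E) = P(E|A)·P(A) + P(E|B)·P(B) + P(E|C)·P(C)
      = 0.24·0.44 + 0.09·0.43 + 0.2·0.13
      = 0.1056 + 0.0387 + 0.026 = 0.1703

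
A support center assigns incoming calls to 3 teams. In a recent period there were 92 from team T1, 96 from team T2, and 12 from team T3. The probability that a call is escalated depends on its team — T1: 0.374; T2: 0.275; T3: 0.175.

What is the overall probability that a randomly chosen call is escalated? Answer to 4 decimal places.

0.3145

Total: 92 + 96 + 12 = 200.
P(T1) = 92/200 = 0.46. P(T2) = 96/200 = 0.48. P(T3) = 12/200 = 0.06.
P(E) = P(E|T1)·P(T1) + P(E|T2)·P(T2) + P(E|T3)·P(T3)
      = 0.374·0.46 + 0.275·0.48 + 0.175·0.06
      = 0.17204 + 0.132 + 0.0105 = 0.31454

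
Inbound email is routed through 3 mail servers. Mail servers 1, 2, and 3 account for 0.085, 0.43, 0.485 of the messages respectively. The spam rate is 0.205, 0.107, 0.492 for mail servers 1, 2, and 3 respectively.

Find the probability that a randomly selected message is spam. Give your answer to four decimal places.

P(S) = P(S|1)·P(1) + P(S|2)·P(2) + P(S|3)·P(3)
      = 0.205·0.085 + 0.107·0.43 + 0.492·0.485
      = 0.017425 + 0.04601 + 0.23862 = 0.302055

P(S) ≈ 0.3021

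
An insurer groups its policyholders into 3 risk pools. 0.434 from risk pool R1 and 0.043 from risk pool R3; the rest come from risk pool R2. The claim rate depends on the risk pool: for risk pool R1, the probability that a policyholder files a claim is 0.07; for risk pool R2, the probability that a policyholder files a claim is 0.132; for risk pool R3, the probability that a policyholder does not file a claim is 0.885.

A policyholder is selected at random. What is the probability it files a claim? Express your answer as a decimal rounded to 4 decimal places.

P(C) ≈ 0.1044

P(R2) = 1 − (0.434 + 0.043) = 0.523.
P(C|R3) = 1 − 0.885 = 0.115.
By the law of total probability,
P(C) = P(C|R1)·P(R1) + P(C|R2)·P(R2) + P(C|R3)·P(R3)
      = 0.07·0.434 + 0.132·0.523 + 0.115·0.043
      = 0.03038 + 0.069036 + 0.004945 = 0.104361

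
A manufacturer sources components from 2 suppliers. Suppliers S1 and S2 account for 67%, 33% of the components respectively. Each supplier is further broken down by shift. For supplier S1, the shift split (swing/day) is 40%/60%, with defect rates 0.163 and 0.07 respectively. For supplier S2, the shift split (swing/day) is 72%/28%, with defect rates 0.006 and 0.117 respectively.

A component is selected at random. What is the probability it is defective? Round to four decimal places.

P(D|S1) = 0.4·0.163 + 0.6·0.07 = 0.0652 + 0.042 = 0.1072
P(D|S2) = 0.72·0.006 + 0.28·0.117 = 0.00432 + 0.03276 = 0.03708
By total probability over the outer partition,
P(D) = 0.67·0.1072 + 0.33·0.03708
      = 0.071824 + 0.0122364 = 0.0840604

0.0841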